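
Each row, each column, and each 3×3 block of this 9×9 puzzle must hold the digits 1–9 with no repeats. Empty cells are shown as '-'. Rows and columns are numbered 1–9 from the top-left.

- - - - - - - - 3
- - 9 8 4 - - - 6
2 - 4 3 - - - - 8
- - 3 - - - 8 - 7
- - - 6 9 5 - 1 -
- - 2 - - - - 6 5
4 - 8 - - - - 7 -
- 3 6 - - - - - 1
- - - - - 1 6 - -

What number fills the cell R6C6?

R5C3 = 7: row 5 has {1,5,6,9}; col 3 has {2,3,4,6,8,9}; box has {2,3} → only 7 remains.
R9C3 = 5: row 9 has {1,6}; col 3 has {2,3,4,6,7,8,9}; box has {3,4,6,8} → only 5 remains.
R1C3 = 1: row 1 has {3}; col 3 has {2,3,4,5,6,7,8,9}; box has {2,4,9} → only 1 remains.
R5C1 = 8: row 5 has {1,5,6,7,9}; col 1 has {2,4}; box has {2,3,7} → only 8 remains.
R5C2 = 4: row 5 has {1,5,6,7,8,9}; col 2 has {3}; box has {2,3,7,8} → only 4 remains.
R5C9 = 2: row 5 has {1,4,5,6,7,8,9}; col 9 has {1,3,5,6,7,8}; box has {1,5,6,7,8} → only 2 remains.
R7C9 = 9: row 7 has {4,7,8}; col 9 has {1,2,3,5,6,7,8}; box has {1,6,7} → only 9 remains.
R9C9 = 4: row 9 has {1,5,6}; col 9 has {1,2,3,5,6,7,8,9}; box has {1,6,7,9} → only 4 remains.
R5C7 = 3: row 5 has {1,2,4,5,6,7,8,9}; col 7 has {6,8}; box has {1,2,5,6,7,8} → only 3 remains.
R1C2 = 8: in row 1, 8 can only go here (every other open cell in that row sees an 8).
R2C7 = 1: in row 2, 1 can only go here (every other open cell in that row sees a 1).
R2C1 = 3: in row 2, 3 can only go here (every other open cell in that row sees a 3).
R3C5 = 1: in row 3, 1 can only go here (every other open cell in that row sees a 1).
R4C5 = 2: row 4 has {3,7,8}; col 5 has {1,4,9}; box has {5,6,9} → only 2 remains.
R4C6 = 4: row 4 has {2,3,7,8}; col 6 has {1,5}; box has {2,5,6,9} → only 4 remains.
R4C8 = 9: row 4 has {2,3,4,7,8}; col 8 has {1,6,7}; box has {1,2,3,5,6,7,8} → only 9 remains.
R6C7 = 4: row 6 has {2,5,6}; col 7 has {1,3,6,8}; box has {1,2,3,5,6,7,8,9} → only 4 remains.
R3C8 = 5: row 3 has {1,2,3,4,8}; col 8 has {1,6,7,9}; box has {1,3,6,8} → only 5 remains.
R4C4 = 1: row 4 has {2,3,4,7,8,9}; col 4 has {3,6,8}; box has {2,4,5,6,9} → only 1 remains.
R6C4 = 7: row 6 has {2,4,5,6}; col 4 has {1,3,6,8}; box has {1,2,4,5,6,9} → only 7 remains.
R2C8 = 2: row 2 has {1,3,4,6,8,9}; col 8 has {1,5,6,7,9}; box has {1,3,5,6,8} → only 2 remains.
R8C8 = 8: row 8 has {1,3,6}; col 8 has {1,2,5,6,7,9}; box has {1,4,6,7,9} → only 8 remains.
R9C8 = 3: row 9 has {1,4,5,6}; col 8 has {1,2,5,6,7,8,9}; box has {1,4,6,7,8,9} → only 3 remains.
R1C8 = 4: row 1 has {1,3,8}; col 8 has {1,2,3,5,6,7,8,9}; box has {1,2,3,5,6,8} → only 4 remains.
R2C6 = 7: row 2 has {1,2,3,4,6,8,9}; col 6 has {1,4,5}; box has {1,3,4,8} → only 7 remains.
R2C2 = 5: row 2 has {1,2,3,4,6,7,8,9}; col 2 has {3,4,8}; box has {1,2,3,4,8,9} → only 5 remains.
R4C2 = 6: row 4 has {1,2,3,4,7,8,9}; col 2 has {3,4,5,8}; box has {2,3,4,7,8} → only 6 remains.
R3C2 = 7: row 3 has {1,2,3,4,5,8}; col 2 has {3,4,5,6,8}; box has {1,2,3,4,5,8,9} → only 7 remains.
R3C7 = 9: row 3 has {1,2,3,4,5,7,8}; col 7 has {1,3,4,6,8}; box has {1,2,3,4,5,6,8} → only 9 remains.
R4C1 = 5: row 4 has {1,2,3,4,6,7,8,9}; col 1 has {2,3,4,8}; box has {2,3,4,6,7,8} → only 5 remains.
R1C1 = 6: row 1 has {1,3,4,8}; col 1 has {2,3,4,5,8}; box has {1,2,3,4,5,7,8,9} → only 6 remains.
R1C5 = 5: row 1 has {1,3,4,6,8}; col 5 has {1,2,4,9}; box has {1,3,4,7,8} → only 5 remains.
R1C7 = 7: row 1 has {1,3,4,5,6,8}; col 7 has {1,3,4,6,8,9}; box has {1,2,3,4,5,6,8,9} → only 7 remains.
R3C6 = 6: row 3 has {1,2,3,4,5,7,8,9}; col 6 has {1,4,5,7}; box has {1,3,4,5,7,8} → only 6 remains.
R8C5 = 7: row 8 has {1,3,6,8}; col 5 has {1,2,4,5,9}; box has {1} → only 7 remains.
R9C5 = 8: row 9 has {1,3,4,5,6}; col 5 has {1,2,4,5,7,9}; box has {1,7} → only 8 remains.
R6C5 = 3: row 6 has {2,4,5,6,7}; col 5 has {1,2,4,5,7,8,9}; box has {1,2,4,5,6,7,9} → only 3 remains.
R6C6 = 8: row 6 has {2,3,4,5,6,7}; col 6 has {1,4,5,6,7}; box has {1,2,3,4,5,6,7,9} → only 8 remains.

8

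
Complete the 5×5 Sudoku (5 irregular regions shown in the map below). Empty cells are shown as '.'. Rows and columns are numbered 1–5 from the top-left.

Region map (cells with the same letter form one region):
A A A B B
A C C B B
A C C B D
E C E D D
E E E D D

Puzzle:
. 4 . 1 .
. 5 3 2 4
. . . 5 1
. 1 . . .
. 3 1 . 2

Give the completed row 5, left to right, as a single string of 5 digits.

r1c5 = 3 (sole candidate).
r2c1 = 1 (sole candidate).
r3c2 = 2 (sole candidate).
r3c3 = 4 (sole candidate).
r4c5 = 5 (sole candidate).
r5c4 = 4: row 5 has {1,2,3}; col 4 has {1,2,5}; region has {1,2,5} → only 4 remains.
r3c1 = 3 (sole candidate).
r4c3 = 2 (sole candidate).
r4c4 = 3 (sole candidate).
r5c1 = 5: row 5 has {1,2,3,4}; col 1 has {1,3}; region has {1,2,3} → only 5 remains.

53142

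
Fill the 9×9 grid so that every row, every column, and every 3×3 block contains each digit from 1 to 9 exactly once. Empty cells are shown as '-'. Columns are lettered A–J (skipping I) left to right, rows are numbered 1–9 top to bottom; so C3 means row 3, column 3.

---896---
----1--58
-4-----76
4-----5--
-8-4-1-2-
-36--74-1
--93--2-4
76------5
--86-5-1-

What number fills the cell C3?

1

F7 = 8 (sole candidate).
H7 = 6 (sole candidate).
B9 = 2 (sole candidate).
E7 = 7 (sole candidate).
A9 = 3 (sole candidate).
E9 = 4 (sole candidate).
E8 = 2 (sole candidate).
F8 = 9 (sole candidate).
D8 = 1 (sole candidate).
C8 = 4 (sole candidate).
H1 = 4 (hidden single in row 1).
F2 = 4 (hidden single in row 2).
A2 = 6 (hidden single in row 2).
A3 = 8 (hidden single in row 3).
G3 = 9 (hidden single in row 3).
G2 = 3 (sole candidate).
G8 = 8 (sole candidate).
H8 = 3 (sole candidate).
G9 = 7 (sole candidate).
J9 = 9 (sole candidate).
G1 = 1 (sole candidate).
J1 = 2 (sole candidate).
G5 = 6 (sole candidate).
A1 = 5 (sole candidate).
B1 = 7 (sole candidate).
C1 = 3 (sole candidate).
B2 = 9 (sole candidate).
C2 = 2 (sole candidate).
D2 = 7 (sole candidate).
C3 = 1: row 3 has {4,6,7,8,9}; col 3 has {2,3,4,6,8,9}; box has {2,3,4,5,6,7,8,9} → only 1 remains.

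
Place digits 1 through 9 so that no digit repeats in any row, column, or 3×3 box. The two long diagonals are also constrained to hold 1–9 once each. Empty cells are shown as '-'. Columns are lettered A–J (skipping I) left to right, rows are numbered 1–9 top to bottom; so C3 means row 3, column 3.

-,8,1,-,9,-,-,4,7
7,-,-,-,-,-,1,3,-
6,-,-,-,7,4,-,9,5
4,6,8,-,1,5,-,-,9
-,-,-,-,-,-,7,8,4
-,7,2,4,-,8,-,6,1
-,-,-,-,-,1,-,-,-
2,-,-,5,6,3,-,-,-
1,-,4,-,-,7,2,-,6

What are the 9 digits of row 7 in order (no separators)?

856241973

G1 = 6: row 1 has {1,4,7,8,9}; col 7 has {1,2,7}; box has {1,3,4,5,7,9} → only 6 remains.
C3 = 3: row 3 has {4,5,6,7,9}; col 3 has {1,2,4,8}; box has {1,6,7,8}; main diagonal has {6,8} → only 3 remains.
G3 = 8: row 3 has {3,4,5,6,7,9}; col 7 has {1,2,6,7}; box has {1,3,4,5,6,7,9}; anti-diagonal has {1,3,4,5,7} → only 8 remains.
G4 = 3: row 4 has {1,4,5,6,8,9}; col 7 has {1,2,6,7,8}; box has {1,4,6,7,8,9} → only 3 remains.
H4 = 2: row 4 has {1,3,4,5,6,8,9}; col 8 has {3,4,6,8,9}; box has {1,3,4,6,7,8,9} → only 2 remains.
E5 = 2: row 5 has {4,7,8}; col 5 has {1,6,7,9}; box has {1,4,5,8}; main diagonal has {3,6,8}; anti-diagonal has {1,3,4,5,7,8} → only 2 remains.
E6 = 3: row 6 has {1,2,4,6,7,8}; col 5 has {1,2,6,7,9}; box has {1,2,4,5,8} → only 3 remains.
G6 = 5: row 6 has {1,2,3,4,6,7,8}; col 7 has {1,2,3,6,7,8}; box has {1,2,3,4,6,7,8,9} → only 5 remains.
B8 = 9: row 8 has {2,3,5,6}; col 2 has {6,7,8}; box has {1,2,4}; anti-diagonal has {1,2,3,4,5,7,8} → only 9 remains.
C8 = 7: row 8 has {2,3,5,6,9}; col 3 has {1,2,3,4,8}; box has {1,2,4,9} → only 7 remains.
G8 = 4: row 8 has {2,3,5,6,7,9}; col 7 has {1,2,3,5,6,7,8}; box has {2,6} → only 4 remains.
H8 = 1: row 8 has {2,3,4,5,6,7,9}; col 8 has {2,3,4,6,8,9}; box has {2,4,6}; main diagonal has {2,3,6,8} → only 1 remains.
J8 = 8: row 8 has {1,2,3,4,5,6,7,9}; col 9 has {1,4,5,6,7,9}; box has {1,2,4,6} → only 8 remains.
E9 = 8: row 9 has {1,2,4,6,7}; col 5 has {1,2,3,6,7,9}; box has {1,3,5,6,7} → only 8 remains.
H9 = 5: row 9 has {1,2,4,6,7,8}; col 8 has {1,2,3,4,6,8,9}; box has {1,2,4,6,8} → only 5 remains.
A1 = 5: row 1 has {1,4,6,7,8,9}; col 1 has {1,2,4,6,7}; box has {1,3,6,7,8}; main diagonal has {1,2,3,6,8} → only 5 remains.
F1 = 2: row 1 has {1,4,5,6,7,8,9}; col 6 has {1,3,4,5,7,8}; box has {4,7,9} → only 2 remains.
B2 = 4: row 2 has {1,3,7}; col 2 has {6,7,8,9}; box has {1,3,5,6,7,8}; main diagonal has {1,2,3,5,6,8} → only 4 remains.
C2 = 9: row 2 has {1,3,4,7}; col 3 has {1,2,3,4,7,8}; box has {1,3,4,5,6,7,8} → only 9 remains.
E2 = 5: row 2 has {1,3,4,7,9}; col 5 has {1,2,3,6,7,8,9}; box has {2,4,7,9} → only 5 remains.
F2 = 6: row 2 has {1,3,4,5,7,9}; col 6 has {1,2,3,4,5,7,8}; box has {2,4,5,7,9} → only 6 remains.
J2 = 2: row 2 has {1,3,4,5,6,7,9}; col 9 has {1,4,5,6,7,8,9}; box has {1,3,4,5,6,7,8,9} → only 2 remains.
B3 = 2: row 3 has {3,4,5,6,7,8,9}; col 2 has {4,6,7,8,9}; box has {1,3,4,5,6,7,8,9} → only 2 remains.
D3 = 1: row 3 has {2,3,4,5,6,7,8,9}; col 4 has {4,5}; box has {2,4,5,6,7,9} → only 1 remains.
D4 = 7: row 4 has {1,2,3,4,5,6,8,9}; col 4 has {1,4,5}; box has {1,2,3,4,5,8}; main diagonal has {1,2,3,4,5,6,8} → only 7 remains.
C5 = 5: row 5 has {2,4,7,8}; col 3 has {1,2,3,4,7,8,9}; box has {2,4,6,7,8} → only 5 remains.
F5 = 9: row 5 has {2,4,5,7,8}; col 6 has {1,2,3,4,5,6,7,8}; box has {1,2,3,4,5,7,8} → only 9 remains.
A6 = 9: row 6 has {1,2,3,4,5,6,7,8}; col 1 has {1,2,4,5,6,7}; box has {2,4,5,6,7,8} → only 9 remains.
C7 = 6: row 7 has {1}; col 3 has {1,2,3,4,5,7,8,9}; box has {1,2,4,7,9}; anti-diagonal has {1,2,3,4,5,7,8,9} → only 6 remains.
E7 = 4: row 7 has {1,6}; col 5 has {1,2,3,5,6,7,8,9}; box has {1,3,5,6,7,8} → only 4 remains.
G7 = 9: row 7 has {1,4,6}; col 7 has {1,2,3,4,5,6,7,8}; box has {1,2,4,5,6,8}; main diagonal has {1,2,3,4,5,6,7,8} → only 9 remains.
H7 = 7: row 7 has {1,4,6,9}; col 8 has {1,2,3,4,5,6,8,9}; box has {1,2,4,5,6,8,9} → only 7 remains.
J7 = 3: row 7 has {1,4,6,7,9}; col 9 has {1,2,4,5,6,7,8,9}; box has {1,2,4,5,6,7,8,9} → only 3 remains.
B9 = 3: row 9 has {1,2,4,5,6,7,8}; col 2 has {2,4,6,7,8,9}; box has {1,2,4,6,7,9} → only 3 remains.
D9 = 9: row 9 has {1,2,3,4,5,6,7,8}; col 4 has {1,4,5,7}; box has {1,3,4,5,6,7,8} → only 9 remains.
D1 = 3: row 1 has {1,2,4,5,6,7,8,9}; col 4 has {1,4,5,7,9}; box has {1,2,4,5,6,7,9} → only 3 remains.
D2 = 8: row 2 has {1,2,3,4,5,6,7,9}; col 4 has {1,3,4,5,7,9}; box has {1,2,3,4,5,6,7,9} → only 8 remains.
A5 = 3: row 5 has {2,4,5,7,8,9}; col 1 has {1,2,4,5,6,7,9}; box has {2,4,5,6,7,8,9} → only 3 remains.
B5 = 1: row 5 has {2,3,4,5,7,8,9}; col 2 has {2,3,4,6,7,8,9}; box has {2,3,4,5,6,7,8,9} → only 1 remains.
D5 = 6: row 5 has {1,2,3,4,5,7,8,9}; col 4 has {1,3,4,5,7,8,9}; box has {1,2,3,4,5,7,8,9} → only 6 remains.
A7 = 8: row 7 has {1,3,4,6,7,9}; col 1 has {1,2,3,4,5,6,7,9}; box has {1,2,3,4,6,7,9} → only 8 remains.
B7 = 5: row 7 has {1,3,4,6,7,8,9}; col 2 has {1,2,3,4,6,7,8,9}; box has {1,2,3,4,6,7,8,9} → only 5 remains.
D7 = 2: row 7 has {1,3,4,5,6,7,8,9}; col 4 has {1,3,4,5,6,7,8,9}; box has {1,3,4,5,6,7,8,9} → only 2 remains.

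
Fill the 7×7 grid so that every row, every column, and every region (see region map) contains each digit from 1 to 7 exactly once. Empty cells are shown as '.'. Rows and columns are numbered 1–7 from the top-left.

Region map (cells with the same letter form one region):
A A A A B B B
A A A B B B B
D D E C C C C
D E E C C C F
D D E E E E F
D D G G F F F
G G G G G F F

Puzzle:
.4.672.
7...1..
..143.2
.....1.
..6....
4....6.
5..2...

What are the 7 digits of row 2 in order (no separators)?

R3C1 = 6 (sole candidate).
R1C1 = 1 (hidden single in row 1).
R2C7 = 6: in row 2, 6 can only go here (every other open cell in that row sees a 6).
R2C6 = 4: in row 2, 4 can only go here (every other open cell in that row sees a 4).
R4C5 = 6 (hidden single in row 4).
R7C5 = 4 (sole candidate).
R5C7 = 4 (hidden single in row 5).
R4C3 = 4 (hidden single in row 4).
R5C2 = 1 (hidden single in row 5).
R7C7 = 1 (hidden single in row 7).
R7C2 = 6 (hidden single in row 7).
R6C4 = 1 (hidden single in row 6).
R2C3 = 2: in column 3, 2 can only go here (every other open cell in that column sees a 2).
R1C3 = 5 (hidden single in column 3).
R1C7 = 3 (sole candidate).
R2C2 = 3: row 2 has {1,2,4,6,7}; col 2 has {1,4,6}; region has {1,2,4,5,6,7} → only 3 remains.
R2C4 = 5: row 2 has {1,2,3,4,6,7}; col 4 has {1,2,4,6}; region has {1,2,3,4,6,7} → only 5 remains.

7325146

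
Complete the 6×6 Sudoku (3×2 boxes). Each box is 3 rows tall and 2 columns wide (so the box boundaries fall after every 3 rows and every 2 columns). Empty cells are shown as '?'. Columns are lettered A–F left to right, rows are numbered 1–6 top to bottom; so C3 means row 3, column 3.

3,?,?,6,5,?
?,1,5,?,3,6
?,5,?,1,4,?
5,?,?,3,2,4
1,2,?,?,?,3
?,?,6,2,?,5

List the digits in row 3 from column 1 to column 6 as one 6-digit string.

653142

B1 = 4 (sole candidate).
C1 = 2 (sole candidate).
F1 = 1 (sole candidate).
A2 = 2 (sole candidate).
D2 = 4 (sole candidate).
A3 = 6: row 3 has {1,4,5}; col 1 has {1,2,3,5}; box has {1,2,3,4,5} → only 6 remains.
C3 = 3: row 3 has {1,4,5,6}; col 3 has {2,5,6}; box has {1,2,4,5,6} → only 3 remains.
F3 = 2: row 3 has {1,3,4,5,6}; col 6 has {1,3,4,5,6}; box has {1,3,4,5,6} → only 2 remains.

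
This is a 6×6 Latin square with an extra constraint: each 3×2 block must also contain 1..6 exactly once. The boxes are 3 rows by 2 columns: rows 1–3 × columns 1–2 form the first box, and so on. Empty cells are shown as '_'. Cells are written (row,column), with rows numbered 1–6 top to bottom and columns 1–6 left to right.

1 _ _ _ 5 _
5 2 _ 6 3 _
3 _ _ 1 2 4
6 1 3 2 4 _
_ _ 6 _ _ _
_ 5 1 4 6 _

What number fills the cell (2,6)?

(1,4) = 3 (sole candidate).
(1,6) = 6 (sole candidate).
(2,3) = 4 (sole candidate).
(2,6) = 1: row 2 has {2,3,4,5,6}; col 6 has {4,6}; box has {2,3,4,5,6} → only 1 remains.

1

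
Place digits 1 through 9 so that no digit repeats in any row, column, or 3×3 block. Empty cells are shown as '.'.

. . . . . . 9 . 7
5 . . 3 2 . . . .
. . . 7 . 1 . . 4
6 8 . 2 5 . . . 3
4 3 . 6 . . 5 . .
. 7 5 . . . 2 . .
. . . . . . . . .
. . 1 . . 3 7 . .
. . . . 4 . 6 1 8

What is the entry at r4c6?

r4c3 = 9: row 4 has {2,3,5,6,8}; col 3 has {1,5}; box has {3,4,5,6,7,8} → only 9 remains.
r5c3 = 2: row 5 has {3,4,5,6}; col 3 has {1,5,9}; box has {3,4,5,6,7,8,9} → only 2 remains.
r6c1 = 1: row 6 has {2,5,7}; col 1 has {4,5,6}; box has {2,3,4,5,6,7,8,9} → only 1 remains.
r1c2 = 1: in row 1, 1 can only go here (every other open cell in that row sees a 1).
r2c3 = 7: in row 2, 7 can only go here (every other open cell in that row sees a 7).
r9c3 = 3: row 9 has {1,4,6,8}; col 3 has {1,2,5,7,9}; box has {1} → only 3 remains.
r3c8 = 5: in row 3, 5 can only go here (every other open cell in that row sees a 5).
r4c7 = 1: in row 4, 1 can only go here (every other open cell in that row sees a 1).
r2c7 = 8: row 2 has {2,3,5,7}; col 7 has {1,2,5,6,7,9}; box has {4,5,7,9} → only 8 remains.
r2c8 = 6: row 2 has {2,3,5,7,8}; col 8 has {1,5}; box has {4,5,7,8,9} → only 6 remains.
r2c9 = 1: row 2 has {2,3,5,6,7,8}; col 9 has {3,4,7,8}; box has {4,5,6,7,8,9} → only 1 remains.
r3c7 = 3: row 3 has {1,4,5,7}; col 7 has {1,2,5,6,7,8,9}; box has {1,4,5,6,7,8,9} → only 3 remains.
r5c9 = 9: row 5 has {2,3,4,5,6}; col 9 has {1,3,4,7,8}; box has {1,2,3,5} → only 9 remains.
r6c9 = 6: row 6 has {1,2,5,7}; col 9 has {1,3,4,7,8,9}; box has {1,2,3,5,9} → only 6 remains.
r7c7 = 4: row 7 has {}; col 7 has {1,2,3,5,6,7,8,9}; box has {1,6,7,8} → only 4 remains.
r1c8 = 2: row 1 has {1,7,9}; col 8 has {1,5,6}; box has {1,3,4,5,6,7,8,9} → only 2 remains.
r8c8 = 9: row 8 has {1,3,7}; col 8 has {1,2,5,6}; box has {1,4,6,7,8} → only 9 remains.
r7c8 = 3: row 7 has {4}; col 8 has {1,2,5,6,9}; box has {1,4,6,7,8,9} → only 3 remains.
r1c1 = 3: in row 1, 3 can only go here (every other open cell in that row sees a 3).
r5c5 = 1: in row 5, 1 can only go here (every other open cell in that row sees a 1).
r6c5 = 3: in row 6, 3 can only go here (every other open cell in that row sees a 3).
r7c4 = 1: in row 7, 1 can only go here (every other open cell in that row sees a 1).
r8c2 = 4: in row 8, 4 can only go here (every other open cell in that row sees a 4).
r2c2 = 9: row 2 has {1,2,3,5,6,7,8}; col 2 has {1,3,4,7,8}; box has {1,3,5,7} → only 9 remains.
r2c6 = 4: row 2 has {1,2,3,5,6,7,8,9}; col 6 has {1,3}; box has {1,2,3,7} → only 4 remains.
r4c6 = 7: row 4 has {1,2,3,5,6,8,9}; col 6 has {1,3,4}; box has {1,2,3,5,6} → only 7 remains.

7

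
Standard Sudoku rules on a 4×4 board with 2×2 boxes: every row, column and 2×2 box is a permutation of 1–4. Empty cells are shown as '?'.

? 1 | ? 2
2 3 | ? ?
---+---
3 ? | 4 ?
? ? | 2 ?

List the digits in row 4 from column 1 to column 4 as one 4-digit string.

1423

row 1, column 1 = 4: row 1 has {1,2}; col 1 has {2,3}; box has {1,2,3} → only 4 remains.
row 1, column 3 = 3: row 1 has {1,2,4}; col 3 has {2,4}; box has {2} → only 3 remains.
row 2, column 3 = 1: row 2 has {2,3}; col 3 has {2,3,4}; box has {2,3} → only 1 remains.
row 2, column 4 = 4: row 2 has {1,2,3}; col 4 has {2}; box has {1,2,3} → only 4 remains.
row 3, column 2 = 2: row 3 has {3,4}; col 2 has {1,3}; box has {3} → only 2 remains.
row 3, column 4 = 1: row 3 has {2,3,4}; col 4 has {2,4}; box has {2,4} → only 1 remains.
row 4, column 1 = 1: row 4 has {2}; col 1 has {2,3,4}; box has {2,3} → only 1 remains.
row 4, column 2 = 4: row 4 has {1,2}; col 2 has {1,2,3}; box has {1,2,3} → only 4 remains.
row 4, column 4 = 3: row 4 has {1,2,4}; col 4 has {1,2,4}; box has {1,2,4} → only 3 remains.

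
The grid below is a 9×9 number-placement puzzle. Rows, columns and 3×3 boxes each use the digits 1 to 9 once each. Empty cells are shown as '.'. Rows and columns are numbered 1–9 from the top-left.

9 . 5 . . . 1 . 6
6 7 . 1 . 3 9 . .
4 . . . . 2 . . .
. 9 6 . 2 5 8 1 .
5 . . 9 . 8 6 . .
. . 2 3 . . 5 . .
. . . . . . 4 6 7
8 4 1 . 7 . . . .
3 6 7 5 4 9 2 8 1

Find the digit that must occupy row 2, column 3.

row 1, column 5 = 8: row 1 has {1,5,6,9}; col 5 has {2,4,7}; box has {1,2,3} → only 8 remains.
row 2, column 3 = 8: row 2 has {1,3,6,7,9}; col 3 has {1,2,5,6,7}; box has {4,5,6,7,9} → only 8 remains.

8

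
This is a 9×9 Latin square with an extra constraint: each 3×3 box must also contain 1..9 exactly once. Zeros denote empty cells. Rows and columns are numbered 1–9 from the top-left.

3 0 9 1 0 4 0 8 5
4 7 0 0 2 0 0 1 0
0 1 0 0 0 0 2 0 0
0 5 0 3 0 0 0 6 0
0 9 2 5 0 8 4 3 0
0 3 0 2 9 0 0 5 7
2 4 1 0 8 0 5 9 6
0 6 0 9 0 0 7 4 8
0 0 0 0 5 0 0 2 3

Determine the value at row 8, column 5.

1

row 1, column 2 = 2: row 1 has {1,3,4,5,8,9}; col 2 has {1,3,4,5,6,7,9}; box has {1,3,4,7,9} → only 2 remains.
row 1, column 7 = 6: row 1 has {1,2,3,4,5,8,9}; col 7 has {2,4,5,7}; box has {1,2,5,8} → only 6 remains.
row 2, column 9 = 9: row 2 has {1,2,4,7}; col 9 has {3,5,6,7,8}; box has {1,2,5,6,8} → only 9 remains.
row 3, column 8 = 7: row 3 has {1,2}; col 8 has {1,2,3,4,5,6,8,9}; box has {1,2,5,6,8,9} → only 7 remains.
row 3, column 9 = 4: row 3 has {1,2,7}; col 9 has {3,5,6,7,8,9}; box has {1,2,5,6,7,8,9} → only 4 remains.
row 5, column 9 = 1: row 5 has {2,3,4,5,8,9}; col 9 has {3,4,5,6,7,8,9}; box has {3,4,5,6,7} → only 1 remains.
row 6, column 7 = 8: row 6 has {2,3,5,7,9}; col 7 has {2,4,5,6,7}; box has {1,3,4,5,6,7} → only 8 remains.
row 7, column 4 = 7: row 7 has {1,2,4,5,6,8,9}; col 4 has {1,2,3,5,9}; box has {5,8,9} → only 7 remains.
row 7, column 6 = 3: row 7 has {1,2,4,5,6,7,8,9}; col 6 has {4,8}; box has {5,7,8,9} → only 3 remains.
row 8, column 1 = 5: row 8 has {4,6,7,8,9}; col 1 has {2,3,4}; box has {1,2,4,6} → only 5 remains.
row 8, column 3 = 3: row 8 has {4,5,6,7,8,9}; col 3 has {1,2,9}; box has {1,2,4,5,6} → only 3 remains.
row 8, column 5 = 1: row 8 has {3,4,5,6,7,8,9}; col 5 has {2,5,8,9}; box has {3,5,7,8,9} → only 1 remains.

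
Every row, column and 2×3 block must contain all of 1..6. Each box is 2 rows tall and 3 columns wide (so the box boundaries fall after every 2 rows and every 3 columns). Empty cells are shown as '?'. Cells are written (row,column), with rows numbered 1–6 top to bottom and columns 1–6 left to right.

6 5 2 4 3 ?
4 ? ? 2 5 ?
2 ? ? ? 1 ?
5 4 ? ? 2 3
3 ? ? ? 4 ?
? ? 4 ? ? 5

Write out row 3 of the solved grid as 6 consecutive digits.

(1,6) = 1 (sole candidate).
(2,6) = 6 (sole candidate).
(3,6) = 4: row 3 has {1,2}; col 6 has {1,3,5,6}; box has {1,2,3} → only 4 remains.
(4,4) = 6 (sole candidate).
(5,4) = 1 (sole candidate).
(5,6) = 2 (sole candidate).
(6,1) = 1 (sole candidate).
(6,4) = 3 (sole candidate).
(6,5) = 6 (sole candidate).
(3,4) = 5: row 3 has {1,2,4}; col 4 has {1,2,3,4,6}; box has {1,2,3,4,6} → only 5 remains.
(4,3) = 1 (sole candidate).
(5,2) = 6 (sole candidate).
(5,3) = 5 (sole candidate).
(6,2) = 2 (sole candidate).
(2,3) = 3 (sole candidate).
(3,2) = 3: row 3 has {1,2,4,5}; col 2 has {2,4,5,6}; box has {1,2,4,5} → only 3 remains.
(3,3) = 6: row 3 has {1,2,3,4,5}; col 3 has {1,2,3,4,5}; box has {1,2,3,4,5} → only 6 remains.

236514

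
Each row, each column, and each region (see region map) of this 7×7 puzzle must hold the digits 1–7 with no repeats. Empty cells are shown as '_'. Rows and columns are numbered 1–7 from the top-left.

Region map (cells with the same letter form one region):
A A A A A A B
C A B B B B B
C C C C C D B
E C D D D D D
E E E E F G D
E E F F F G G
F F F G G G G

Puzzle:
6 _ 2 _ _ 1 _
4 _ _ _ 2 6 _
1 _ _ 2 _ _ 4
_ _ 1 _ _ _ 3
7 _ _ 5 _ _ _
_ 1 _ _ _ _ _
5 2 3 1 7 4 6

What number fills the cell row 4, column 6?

row 4, column 1 = 2 (sole candidate).
row 5, column 7 = 2 (sole candidate).
row 6, column 1 = 3 (sole candidate).
row 6, column 7 = 5 (sole candidate).
row 1, column 7 = 7 (sole candidate).
row 2, column 3 = 5 (sole candidate).
row 2, column 4 = 3 (sole candidate).
row 2, column 7 = 1 (sole candidate).
row 5, column 6 = 3 (sole candidate).
row 6, column 6 = 2 (sole candidate).
row 1, column 4 = 4 (sole candidate).
row 2, column 2 = 7 (sole candidate).
row 4, column 5 = 4 (hidden single in row 4).
row 6, column 5 = 6 (sole candidate).
row 5, column 5 = 1 (sole candidate).
row 6, column 4 = 7 (sole candidate).
row 4, column 4 = 6 (sole candidate).
row 6, column 3 = 4 (sole candidate).
row 4, column 2 = 5 (sole candidate).
row 4, column 6 = 7: row 4 has {1,2,3,4,5,6}; col 6 has {1,2,3,4,6}; region has {1,2,3,4,6} → only 7 remains.

7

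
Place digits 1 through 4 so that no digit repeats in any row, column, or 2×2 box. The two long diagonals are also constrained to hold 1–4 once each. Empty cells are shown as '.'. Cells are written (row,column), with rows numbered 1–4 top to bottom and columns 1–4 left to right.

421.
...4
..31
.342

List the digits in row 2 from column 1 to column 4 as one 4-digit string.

3124

(1,4) = 3: row 1 has {1,2,4}; col 4 has {1,2,4}; box has {1,4}; anti-diagonal has {} → only 3 remains.
(2,2) = 1: row 2 has {4}; col 2 has {2,3}; box has {2,4}; main diagonal has {2,3,4} → only 1 remains.
(2,3) = 2: row 2 has {1,4}; col 3 has {1,3,4}; box has {1,3,4}; anti-diagonal has {3} → only 2 remains.
(3,1) = 2: row 3 has {1,3}; col 1 has {4}; box has {3} → only 2 remains.
(3,2) = 4: row 3 has {1,2,3}; col 2 has {1,2,3}; box has {2,3}; anti-diagonal has {2,3} → only 4 remains.
(4,1) = 1: row 4 has {2,3,4}; col 1 has {2,4}; box has {2,3,4}; anti-diagonal has {2,3,4} → only 1 remains.
(2,1) = 3: row 2 has {1,2,4}; col 1 has {1,2,4}; box has {1,2,4} → only 3 remains.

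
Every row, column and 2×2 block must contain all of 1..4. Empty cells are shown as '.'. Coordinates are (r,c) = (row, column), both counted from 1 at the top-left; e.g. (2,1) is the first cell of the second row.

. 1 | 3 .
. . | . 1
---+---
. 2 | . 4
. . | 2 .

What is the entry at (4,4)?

3

(1,4) = 2 (sole candidate).
(2,3) = 4 (sole candidate).
(3,3) = 1 (sole candidate).
(4,4) = 3: row 4 has {2}; col 4 has {1,2,4}; box has {1,2,4} → only 3 remains.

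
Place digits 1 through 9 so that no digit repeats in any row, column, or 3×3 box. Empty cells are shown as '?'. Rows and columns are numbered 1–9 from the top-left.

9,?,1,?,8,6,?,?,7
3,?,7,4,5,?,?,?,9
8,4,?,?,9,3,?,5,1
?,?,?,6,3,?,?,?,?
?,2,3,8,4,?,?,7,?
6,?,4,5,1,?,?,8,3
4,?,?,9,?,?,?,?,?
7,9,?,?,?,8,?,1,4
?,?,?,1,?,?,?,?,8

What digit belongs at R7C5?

7

R1C2 = 5: row 1 has {1,6,7,8,9}; col 2 has {2,4,9}; box has {1,3,4,7,8,9} → only 5 remains.
R1C4 = 2: row 1 has {1,5,6,7,8,9}; col 4 has {1,4,5,6,8,9}; box has {3,4,5,6,8,9} → only 2 remains.
R2C2 = 6: row 2 has {3,4,5,7,9}; col 2 has {2,4,5,9}; box has {1,3,4,5,7,8,9} → only 6 remains.
R2C6 = 1: row 2 has {3,4,5,6,7,9}; col 6 has {3,6,8}; box has {2,3,4,5,6,8,9} → only 1 remains.
R2C8 = 2: row 2 has {1,3,4,5,6,7,9}; col 8 has {1,5,7,8}; box has {1,5,7,9} → only 2 remains.
R3C3 = 2: row 3 has {1,3,4,5,8,9}; col 3 has {1,3,4,7}; box has {1,3,4,5,6,7,8,9} → only 2 remains.
R3C4 = 7: row 3 has {1,2,3,4,5,8,9}; col 4 has {1,2,4,5,6,8,9}; box has {1,2,3,4,5,6,8,9} → only 7 remains.
R3C7 = 6: row 3 has {1,2,3,4,5,7,8,9}; col 7 has {}; box has {1,2,5,7,9} → only 6 remains.
R5C6 = 9: row 5 has {2,3,4,7,8}; col 6 has {1,3,6,8}; box has {1,3,4,5,6,8} → only 9 remains.
R6C2 = 7: row 6 has {1,3,4,5,6,8}; col 2 has {2,4,5,6,9}; box has {2,3,4,6} → only 7 remains.
R6C6 = 2: row 6 has {1,3,4,5,6,7,8}; col 6 has {1,3,6,8,9}; box has {1,3,4,5,6,8,9} → only 2 remains.
R6C7 = 9: row 6 has {1,2,3,4,5,6,7,8}; col 7 has {6}; box has {3,7,8} → only 9 remains.
R8C4 = 3: row 8 has {1,4,7,8,9}; col 4 has {1,2,4,5,6,7,8,9}; box has {1,8,9} → only 3 remains.
R9C2 = 3: row 9 has {1,8}; col 2 has {2,4,5,6,7,9}; box has {4,7,9} → only 3 remains.
R2C7 = 8: row 2 has {1,2,3,4,5,6,7,9}; col 7 has {6,9}; box has {1,2,5,6,7,9} → only 8 remains.
R4C6 = 7: row 4 has {3,6}; col 6 has {1,2,3,6,8,9}; box has {1,2,3,4,5,6,8,9} → only 7 remains.
R4C8 = 4: row 4 has {3,6,7}; col 8 has {1,2,5,7,8}; box has {3,7,8,9} → only 4 remains.
R7C6 = 5: row 7 has {4,9}; col 6 has {1,2,3,6,7,8,9}; box has {1,3,8,9} → only 5 remains.
R9C6 = 4: row 9 has {1,3,8}; col 6 has {1,2,3,5,6,7,8,9}; box has {1,3,5,8,9} → only 4 remains.
R1C8 = 3: row 1 has {1,2,5,6,7,8,9}; col 8 has {1,2,4,5,7,8}; box has {1,2,5,6,7,8,9} → only 3 remains.
R7C8 = 6: row 7 has {4,5,9}; col 8 has {1,2,3,4,5,7,8}; box has {1,4,8} → only 6 remains.
R7C9 = 2: row 7 has {4,5,6,9}; col 9 has {1,3,4,7,8,9}; box has {1,4,6,8} → only 2 remains.
R8C7 = 5: row 8 has {1,3,4,7,8,9}; col 7 has {6,8,9}; box has {1,2,4,6,8} → only 5 remains.
R9C7 = 7: row 9 has {1,3,4,8}; col 7 has {5,6,8,9}; box has {1,2,4,5,6,8} → only 7 remains.
R9C8 = 9: row 9 has {1,3,4,7,8}; col 8 has {1,2,3,4,5,6,7,8}; box has {1,2,4,5,6,7,8} → only 9 remains.
R1C7 = 4: row 1 has {1,2,3,5,6,7,8,9}; col 7 has {5,6,7,8,9}; box has {1,2,3,5,6,7,8,9} → only 4 remains.
R4C9 = 5: row 4 has {3,4,6,7}; col 9 has {1,2,3,4,7,8,9}; box has {3,4,7,8,9} → only 5 remains.
R5C7 = 1: row 5 has {2,3,4,7,8,9}; col 7 has {4,5,6,7,8,9}; box has {3,4,5,7,8,9} → only 1 remains.
R5C9 = 6: row 5 has {1,2,3,4,7,8,9}; col 9 has {1,2,3,4,5,7,8,9}; box has {1,3,4,5,7,8,9} → only 6 remains.
R7C3 = 8: row 7 has {2,4,5,6,9}; col 3 has {1,2,3,4,7}; box has {3,4,7,9} → only 8 remains.
R7C5 = 7: row 7 has {2,4,5,6,8,9}; col 5 has {1,3,4,5,8,9}; box has {1,3,4,5,8,9} → only 7 remains.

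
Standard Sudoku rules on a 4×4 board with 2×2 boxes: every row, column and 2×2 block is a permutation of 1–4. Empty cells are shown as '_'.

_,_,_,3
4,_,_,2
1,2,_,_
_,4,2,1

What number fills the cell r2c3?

1

r1c1 = 2: row 1 has {3}; col 1 has {1,4}; box has {4} → only 2 remains.
r1c2 = 1: row 1 has {2,3}; col 2 has {2,4}; box has {2,4} → only 1 remains.
r1c3 = 4: row 1 has {1,2,3}; col 3 has {2}; box has {2,3} → only 4 remains.
r2c2 = 3: row 2 has {2,4}; col 2 has {1,2,4}; box has {1,2,4} → only 3 remains.
r2c3 = 1: row 2 has {2,3,4}; col 3 has {2,4}; box has {2,3,4} → only 1 remains.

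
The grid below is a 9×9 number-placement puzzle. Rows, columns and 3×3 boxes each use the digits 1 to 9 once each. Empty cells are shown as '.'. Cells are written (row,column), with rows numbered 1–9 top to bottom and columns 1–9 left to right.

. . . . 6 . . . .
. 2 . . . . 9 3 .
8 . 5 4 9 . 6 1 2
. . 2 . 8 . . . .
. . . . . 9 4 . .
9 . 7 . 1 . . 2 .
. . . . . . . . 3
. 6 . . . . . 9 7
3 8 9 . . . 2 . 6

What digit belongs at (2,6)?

(1,2) = 9: in row 1, 9 can only go here (every other open cell in that row sees a 9).
(4,9) = 9: in row 4, 9 can only go here (every other open cell in that row sees a 9).
(7,4) = 9: in row 7, 9 can only go here (every other open cell in that row sees a 9).
(7,6) = 6: in row 7, 6 can only go here (every other open cell in that row sees a 6).
(6,4) = 6: in row 6, 6 can only go here (every other open cell in that row sees a 6).
(5,3) = 8: in column 3, 8 can only go here (every other open cell in that column sees an 8).
(1,3) = 3: in column 3, 3 can only go here (every other open cell in that column sees a 3).
(2,3) = 6: in column 3, 6 can only go here (every other open cell in that column sees a 6).
(3,2) = 7: row 3 has {1,2,4,5,6,8,9}; col 2 has {2,6,8,9}; box has {2,3,5,6,8,9} → only 7 remains.
(3,6) = 3: row 3 has {1,2,4,5,6,7,8,9}; col 6 has {6,9}; box has {4,6,9} → only 3 remains.
(7,1) = 7: in column 1, 7 can only go here (every other open cell in that column sees a 7).
(7,5) = 2: in row 7, 2 can only go here (every other open cell in that row sees a 2).
(5,4) = 2: in row 5, 2 can only go here (every other open cell in that row sees a 2).
(1,6) = 2: in row 1, 2 can only go here (every other open cell in that row sees a 2).
(8,1) = 2: in row 8, 2 can only go here (every other open cell in that row sees a 2).
(5,9) = 1: in column 9, 1 can only go here (every other open cell in that column sees a 1).
(7,2) = 5: in box 7, 5 can only go here (every other open cell in that box sees a 5).
(5,2) = 3: row 5 has {1,2,4,8,9}; col 2 has {2,5,6,7,8,9}; box has {2,7,8,9} → only 3 remains.
(6,2) = 4: row 6 has {1,2,6,7,9}; col 2 has {2,3,5,6,7,8,9}; box has {2,3,7,8,9} → only 4 remains.
(6,6) = 5: row 6 has {1,2,4,6,7,9}; col 6 has {2,3,6,9}; box has {1,2,6,8,9} → only 5 remains.
(6,9) = 8: row 6 has {1,2,4,5,6,7,9}; col 9 has {1,2,3,6,7,9}; box has {1,2,4,9} → only 8 remains.
(4,2) = 1: row 4 has {2,8,9}; col 2 has {2,3,4,5,6,7,8,9}; box has {2,3,4,7,8,9} → only 1 remains.
(5,5) = 7: row 5 has {1,2,3,4,8,9}; col 5 has {1,2,6,8,9}; box has {1,2,5,6,8,9} → only 7 remains.
(6,7) = 3: row 6 has {1,2,4,5,6,7,8,9}; col 7 has {2,4,6,9}; box has {1,2,4,8,9} → only 3 remains.
(2,5) = 5: row 2 has {2,3,6,9}; col 5 has {1,2,6,7,8,9}; box has {2,3,4,6,9} → only 5 remains.
(2,9) = 4: row 2 has {2,3,5,6,9}; col 9 has {1,2,3,6,7,8,9}; box has {1,2,3,6,9} → only 4 remains.
(4,4) = 3: row 4 has {1,2,8,9}; col 4 has {2,4,6,9}; box has {1,2,5,6,7,8,9} → only 3 remains.
(4,6) = 4: row 4 has {1,2,3,8,9}; col 6 has {2,3,5,6,9}; box has {1,2,3,5,6,7,8,9} → only 4 remains.
(9,5) = 4: row 9 has {2,3,6,8,9}; col 5 has {1,2,5,6,7,8,9}; box has {2,6,9} → only 4 remains.
(9,8) = 5: row 9 has {2,3,4,6,8,9}; col 8 has {1,2,3,9}; box has {2,3,6,7,9} → only 5 remains.
(1,9) = 5: row 1 has {2,3,6,9}; col 9 has {1,2,3,4,6,7,8,9}; box has {1,2,3,4,6,9} → only 5 remains.
(2,1) = 1: row 2 has {2,3,4,5,6,9}; col 1 has {2,3,7,8,9}; box has {2,3,5,6,7,8,9} → only 1 remains.
(5,8) = 6: row 5 has {1,2,3,4,7,8,9}; col 8 has {1,2,3,5,9}; box has {1,2,3,4,8,9} → only 6 remains.
(8,5) = 3: row 8 has {2,6,7,9}; col 5 has {1,2,4,5,6,7,8,9}; box has {2,4,6,9} → only 3 remains.
(1,1) = 4: row 1 has {2,3,5,6,9}; col 1 has {1,2,3,7,8,9}; box has {1,2,3,5,6,7,8,9} → only 4 remains.
(4,8) = 7: row 4 has {1,2,3,4,8,9}; col 8 has {1,2,3,5,6,9}; box has {1,2,3,4,6,8,9} → only 7 remains.
(5,1) = 5: row 5 has {1,2,3,4,6,7,8,9}; col 1 has {1,2,3,4,7,8,9}; box has {1,2,3,4,7,8,9} → only 5 remains.
(1,8) = 8: row 1 has {2,3,4,5,6,9}; col 8 has {1,2,3,5,6,7,9}; box has {1,2,3,4,5,6,9} → only 8 remains.
(4,1) = 6: row 4 has {1,2,3,4,7,8,9}; col 1 has {1,2,3,4,5,7,8,9}; box has {1,2,3,4,5,7,8,9} → only 6 remains.
(4,7) = 5: row 4 has {1,2,3,4,6,7,8,9}; col 7 has {2,3,4,6,9}; box has {1,2,3,4,6,7,8,9} → only 5 remains.
(7,8) = 4: row 7 has {2,3,5,6,7,9}; col 8 has {1,2,3,5,6,7,8,9}; box has {2,3,5,6,7,9} → only 4 remains.
(1,7) = 7: row 1 has {2,3,4,5,6,8,9}; col 7 has {2,3,4,5,6,9}; box has {1,2,3,4,5,6,8,9} → only 7 remains.
(7,3) = 1: row 7 has {2,3,4,5,6,7,9}; col 3 has {2,3,5,6,7,8,9}; box has {2,3,5,6,7,8,9} → only 1 remains.
(7,7) = 8: row 7 has {1,2,3,4,5,6,7,9}; col 7 has {2,3,4,5,6,7,9}; box has {2,3,4,5,6,7,9} → only 8 remains.
(8,3) = 4: row 8 has {2,3,6,7,9}; col 3 has {1,2,3,5,6,7,8,9}; box has {1,2,3,5,6,7,8,9} → only 4 remains.
(8,7) = 1: row 8 has {2,3,4,6,7,9}; col 7 has {2,3,4,5,6,7,8,9}; box has {2,3,4,5,6,7,8,9} → only 1 remains.
(1,4) = 1: row 1 has {2,3,4,5,6,7,8,9}; col 4 has {2,3,4,6,9}; box has {2,3,4,5,6,9} → only 1 remains.
(8,6) = 8: row 8 has {1,2,3,4,6,7,9}; col 6 has {2,3,4,5,6,9}; box has {2,3,4,6,9} → only 8 remains.
(9,4) = 7: row 9 has {2,3,4,5,6,8,9}; col 4 has {1,2,3,4,6,9}; box has {2,3,4,6,8,9} → only 7 remains.
(9,6) = 1: row 9 has {2,3,4,5,6,7,8,9}; col 6 has {2,3,4,5,6,8,9}; box has {2,3,4,6,7,8,9} → only 1 remains.
(2,4) = 8: row 2 has {1,2,3,4,5,6,9}; col 4 has {1,2,3,4,6,7,9}; box has {1,2,3,4,5,6,9} → only 8 remains.
(2,6) = 7: row 2 has {1,2,3,4,5,6,8,9}; col 6 has {1,2,3,4,5,6,8,9}; box has {1,2,3,4,5,6,8,9} → only 7 remains.

7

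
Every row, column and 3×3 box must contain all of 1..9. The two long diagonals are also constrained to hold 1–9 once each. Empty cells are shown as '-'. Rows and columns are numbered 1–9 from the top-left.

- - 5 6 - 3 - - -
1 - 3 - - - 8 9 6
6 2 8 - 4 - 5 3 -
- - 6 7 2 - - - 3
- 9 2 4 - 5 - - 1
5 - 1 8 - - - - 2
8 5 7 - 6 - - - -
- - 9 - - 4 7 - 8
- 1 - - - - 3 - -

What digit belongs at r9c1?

2

r1c9 = 4 (sole candidate).
r2c2 = 4 (sole candidate).
r3c9 = 7 (sole candidate).
r4c1 = 4 (sole candidate).
r4c2 = 8 (sole candidate).
r4c6 = 1 (sole candidate).
r4c7 = 9 (sole candidate).
r4c8 = 5 (sole candidate).
r5c5 = 3 (sole candidate).
r5c7 = 6 (sole candidate).
r6c5 = 9 (sole candidate).
r6c6 = 6 (sole candidate).
r6c7 = 4 (sole candidate).
r6c8 = 7 (sole candidate).
r7c9 = 9 (sole candidate).
r8c2 = 6 (sole candidate).
r9c1 = 2: row 9 has {1,3}; col 1 has {1,4,5,6,8}; box has {1,5,6,7,8,9}; anti-diagonal has {1,3,4,5,6,7,8,9} → only 2 remains.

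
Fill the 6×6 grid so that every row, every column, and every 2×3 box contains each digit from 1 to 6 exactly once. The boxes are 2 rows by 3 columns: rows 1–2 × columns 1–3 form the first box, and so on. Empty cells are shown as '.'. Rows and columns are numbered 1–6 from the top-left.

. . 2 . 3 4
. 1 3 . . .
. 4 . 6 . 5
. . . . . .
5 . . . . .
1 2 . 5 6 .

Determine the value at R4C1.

2

R1C1 = 6 (sole candidate).
R1C2 = 5 (sole candidate).
R1C4 = 1 (sole candidate).
R2C1 = 4 (sole candidate).
R2C4 = 2 (sole candidate).
R2C5 = 5 (sole candidate).
R2C6 = 6 (sole candidate).
R3C3 = 1 (sole candidate).
R3C5 = 2 (sole candidate).
R6C3 = 4 (sole candidate).
R6C6 = 3 (sole candidate).
R3C1 = 3 (sole candidate).
R4C1 = 2: row 4 has {}; col 1 has {1,3,4,5,6}; box has {1,3,4} → only 2 remains.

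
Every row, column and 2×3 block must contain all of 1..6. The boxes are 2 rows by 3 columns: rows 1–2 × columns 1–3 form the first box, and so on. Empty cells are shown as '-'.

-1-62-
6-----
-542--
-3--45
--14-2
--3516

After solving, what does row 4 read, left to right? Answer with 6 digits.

236145

row 1, column 3 = 5 (sole candidate).
row 2, column 3 = 2 (sole candidate).
row 3, column 1 = 1 (sole candidate).
row 3, column 6 = 3 (sole candidate).
row 4, column 1 = 2: row 4 has {3,4,5}; col 1 has {1,6}; box has {1,3,4,5} → only 2 remains.
row 4, column 3 = 6: row 4 has {2,3,4,5}; col 3 has {1,2,3,4,5}; box has {1,2,3,4,5} → only 6 remains.
row 4, column 4 = 1: row 4 has {2,3,4,5,6}; col 4 has {2,4,5,6}; box has {2,3,4,5} → only 1 remains.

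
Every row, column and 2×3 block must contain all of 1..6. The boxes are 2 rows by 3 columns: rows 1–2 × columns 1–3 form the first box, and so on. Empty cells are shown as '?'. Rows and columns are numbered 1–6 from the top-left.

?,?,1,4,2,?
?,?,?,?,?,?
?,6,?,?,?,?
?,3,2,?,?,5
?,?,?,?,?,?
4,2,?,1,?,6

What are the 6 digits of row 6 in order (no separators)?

425136

R1C2 = 5 (sole candidate).
R1C6 = 3 (sole candidate).
R2C2 = 4 (sole candidate).
R2C6 = 1 (sole candidate).
R4C1 = 1 (sole candidate).
R4C4 = 6 (sole candidate).
R4C5 = 4 (sole candidate).
R5C2 = 1 (sole candidate).
R1C1 = 6 (sole candidate).
R2C3 = 3 (sole candidate).
R2C4 = 5 (sole candidate).
R2C5 = 6 (sole candidate).
R3C1 = 5 (sole candidate).
R3C3 = 4 (sole candidate).
R3C6 = 2 (sole candidate).
R5C1 = 3 (sole candidate).
R5C4 = 2 (sole candidate).
R5C5 = 5 (sole candidate).
R5C6 = 4 (sole candidate).
R6C3 = 5: row 6 has {1,2,4,6}; col 3 has {1,2,3,4}; box has {1,2,3,4} → only 5 remains.
R6C5 = 3: row 6 has {1,2,4,5,6}; col 5 has {2,4,5,6}; box has {1,2,4,5,6} → only 3 remains.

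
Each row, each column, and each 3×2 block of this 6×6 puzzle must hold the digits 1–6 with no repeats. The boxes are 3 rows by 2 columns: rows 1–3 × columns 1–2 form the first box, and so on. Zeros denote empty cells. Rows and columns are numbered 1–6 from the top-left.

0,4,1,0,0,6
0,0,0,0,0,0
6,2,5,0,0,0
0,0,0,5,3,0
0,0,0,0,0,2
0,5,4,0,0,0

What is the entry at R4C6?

R6C6 = 1 (sole candidate).
R4C6 = 4: row 4 has {3,5}; col 6 has {1,2,6}; box has {1,2,3} → only 4 remains.

4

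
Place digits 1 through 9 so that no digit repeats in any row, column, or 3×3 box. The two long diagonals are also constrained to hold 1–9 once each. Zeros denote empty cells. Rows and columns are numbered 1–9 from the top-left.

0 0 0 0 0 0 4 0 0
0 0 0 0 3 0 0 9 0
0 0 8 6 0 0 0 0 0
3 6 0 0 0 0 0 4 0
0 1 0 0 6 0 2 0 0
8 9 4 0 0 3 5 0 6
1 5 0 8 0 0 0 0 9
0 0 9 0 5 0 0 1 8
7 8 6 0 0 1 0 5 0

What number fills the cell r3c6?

r5c1 = 5 (sole candidate).
r5c3 = 7 (sole candidate).
r5c9 = 3 (sole candidate).
r6c8 = 7 (sole candidate).
r7c7 = 7 (sole candidate).
r9c7 = 3 (sole candidate).
r3c7 = 1 (sole candidate).
r4c3 = 2 (sole candidate).
r4c9 = 1 (sole candidate).
r5c8 = 8 (sole candidate).
r6c4 = 2 (sole candidate).
r6c5 = 1 (sole candidate).
r7c3 = 3 (sole candidate).
r8c2 = 4 (sole candidate).
r8c7 = 6 (sole candidate).
r1c9 = 5 (sole candidate).
r2c2 = 2 (sole candidate).
r2c7 = 8 (sole candidate).
r2c9 = 7 (sole candidate).
r3c9 = 2 (sole candidate).
r4c6 = 8 (sole candidate).
r4c7 = 9 (sole candidate).
r7c8 = 2 (sole candidate).
r8c1 = 2 (sole candidate).
r8c6 = 7 (sole candidate).
r9c9 = 4 (sole candidate).
r1c1 = 9 (sole candidate).
r1c3 = 1 (sole candidate).
r1c4 = 7 (sole candidate).
r1c6 = 2 (sole candidate).
r2c3 = 5 (sole candidate).
r2c6 = 4 (sole candidate).
r3c1 = 4 (sole candidate).
r3c5 = 9 (sole candidate).
r3c6 = 5: row 3 has {1,2,4,6,8,9}; col 6 has {1,2,3,4,7,8}; box has {2,3,4,6,7,9} → only 5 remains.

5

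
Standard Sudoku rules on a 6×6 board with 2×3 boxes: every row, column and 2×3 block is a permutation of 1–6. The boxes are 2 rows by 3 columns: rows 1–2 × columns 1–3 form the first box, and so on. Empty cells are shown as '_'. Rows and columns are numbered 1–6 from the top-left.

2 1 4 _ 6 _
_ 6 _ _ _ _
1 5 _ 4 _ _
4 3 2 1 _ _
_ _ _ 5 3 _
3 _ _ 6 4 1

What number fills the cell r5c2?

r1c4 = 3 (sole candidate).
r1c6 = 5 (sole candidate).
r2c1 = 5 (sole candidate).
r2c3 = 3 (sole candidate).
r2c4 = 2 (sole candidate).
r2c5 = 1 (sole candidate).
r2c6 = 4 (sole candidate).
r3c3 = 6 (sole candidate).
r3c5 = 2 (sole candidate).
r3c6 = 3 (sole candidate).
r4c5 = 5 (sole candidate).
r4c6 = 6 (sole candidate).
r5c1 = 6 (sole candidate).
r5c3 = 1 (sole candidate).
r5c6 = 2 (sole candidate).
r6c2 = 2 (sole candidate).
r6c3 = 5 (sole candidate).
r5c2 = 4: row 5 has {1,2,3,5,6}; col 2 has {1,2,3,5,6}; box has {1,2,3,5,6} → only 4 remains.

4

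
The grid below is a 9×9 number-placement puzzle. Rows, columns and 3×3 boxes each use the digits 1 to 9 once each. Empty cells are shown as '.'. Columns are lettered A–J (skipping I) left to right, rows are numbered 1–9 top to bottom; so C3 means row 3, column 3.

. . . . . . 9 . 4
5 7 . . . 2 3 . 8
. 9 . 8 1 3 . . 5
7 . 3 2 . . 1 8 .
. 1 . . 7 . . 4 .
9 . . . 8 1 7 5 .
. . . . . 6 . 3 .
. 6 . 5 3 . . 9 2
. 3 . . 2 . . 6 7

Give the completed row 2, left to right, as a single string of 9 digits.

H2 = 1: row 2 has {2,3,5,7,8}; col 8 has {3,4,5,6,8,9}; box has {3,4,5,8,9} → only 1 remains.
J7 = 1 (sole candidate).
A1 = 3 (hidden single in row 1).
C1 = 1 (hidden single in row 1).
B1 = 8 (hidden single in row 1).
H1 = 2 (hidden single in row 1).
G3 = 6 (sole candidate).
H3 = 7 (sole candidate).
G5 = 2 (sole candidate).
A8 = 1 (hidden single in row 8).
D9 = 1 (hidden single in row 9).
A5 = 6 (hidden single in column 1).
C5 = 8 (hidden single in row 5).
F5 = 5 (hidden single in row 5).
F1 = 7 (sole candidate).
D1 = 6 (sole candidate).
E1 = 5 (sole candidate).
C2 = 6: in row 2, 6 can only go here (every other open cell in that row sees a 6).
B4 = 5 (hidden single in row 4).
J6 = 6 (hidden single in row 6).
J4 = 9 (sole candidate).
J5 = 3 (sole candidate).
F4 = 4 (sole candidate).
D5 = 9 (sole candidate).
D6 = 3 (sole candidate).
F8 = 8 (sole candidate).
G8 = 4 (sole candidate).
F9 = 9 (sole candidate).
D2 = 4: row 2 has {1,2,3,5,6,7,8}; col 4 has {1,2,3,5,6,8,9}; box has {1,2,3,5,6,7,8} → only 4 remains.
E2 = 9: row 2 has {1,2,3,4,5,6,7,8}; col 5 has {1,2,3,5,7,8}; box has {1,2,3,4,5,6,7,8} → only 9 remains.

576492318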